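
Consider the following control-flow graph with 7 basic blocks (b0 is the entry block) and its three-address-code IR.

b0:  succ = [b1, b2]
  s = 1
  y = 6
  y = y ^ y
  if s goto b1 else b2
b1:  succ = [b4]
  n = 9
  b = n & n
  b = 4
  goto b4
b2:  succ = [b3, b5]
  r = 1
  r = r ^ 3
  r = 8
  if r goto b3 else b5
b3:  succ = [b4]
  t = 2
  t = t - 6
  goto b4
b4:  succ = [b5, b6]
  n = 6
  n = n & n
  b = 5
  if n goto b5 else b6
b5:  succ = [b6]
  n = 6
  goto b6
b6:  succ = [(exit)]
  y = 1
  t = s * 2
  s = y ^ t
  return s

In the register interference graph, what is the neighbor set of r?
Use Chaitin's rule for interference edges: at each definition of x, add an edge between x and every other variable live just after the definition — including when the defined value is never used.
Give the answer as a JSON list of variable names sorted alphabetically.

Block summaries:
  b0 def {s,y} use ∅
  b1 def {b,n} use ∅
  b2 def {r} use ∅
  b3 def {t} use ∅
  b4 def {b,n} use ∅
  b5 def {n} use ∅
  b6 def {s,t,y} use {s}

Backward fixpoint:
  live b0: ∅→{s}
  live b1: {s}→{s}
  live b2: {s}→{s}
  live b3: {s}→{s}
  live b4: {s}→{s}
  live b5: {s}→{s}
  live b6: {s}→∅

Interfere edges:
  b — {n,s}
  n — {b,s}
  r — {s}
  s — {b,n,r,t,y}
  t — {s,y}
  y — {s,t}

N(r) = ["s"]

Answer: ["s"]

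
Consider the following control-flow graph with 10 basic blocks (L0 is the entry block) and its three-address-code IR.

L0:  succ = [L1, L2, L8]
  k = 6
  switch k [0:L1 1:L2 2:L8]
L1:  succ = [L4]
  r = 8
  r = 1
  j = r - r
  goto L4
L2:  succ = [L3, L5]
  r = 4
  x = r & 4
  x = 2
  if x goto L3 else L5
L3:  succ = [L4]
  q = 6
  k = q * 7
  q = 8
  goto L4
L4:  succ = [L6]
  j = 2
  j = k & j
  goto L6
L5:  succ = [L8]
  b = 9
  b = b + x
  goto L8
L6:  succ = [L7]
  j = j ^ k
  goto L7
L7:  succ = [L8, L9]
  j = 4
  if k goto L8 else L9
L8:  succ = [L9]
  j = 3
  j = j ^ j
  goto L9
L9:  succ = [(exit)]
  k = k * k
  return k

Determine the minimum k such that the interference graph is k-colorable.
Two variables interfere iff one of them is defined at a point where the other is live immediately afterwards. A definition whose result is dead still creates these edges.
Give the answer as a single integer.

Block summaries:
  L0 def {k} use ∅
  L1 def {j,r} use ∅
  L2 def {r,x} use ∅
  L3 def {k,q} use ∅
  L4 def {j} use {k}
  L5 def {b} use {x}
  L6 def {j} use {j,k}
  L7 def {j} use {k}
  L8 def {j} use ∅
  L9 def {k} use {k}

Backward fixpoint:
  live L0: ∅→{k}
  live L1: {k}→{k}
  live L2: {k}→{k,x}
  live L3: ∅→{k}
  live L4: {k}→{j,k}
  live L5: {k,x}→{k}
  live L6: {j,k}→{k}
  live L7: {k}→{k}
  live L8: {k}→{k}
  live L9: {k}→∅

Interfere edges:
  b↔{k,x}
  j↔{k}
  k↔{b,j,q,r,x}
  q↔{k}
  r↔{k}
  x↔{b,k}

Registers:
  {b,k,x} pairwise interfere (3-clique) ⇒ χ ≥ 3
  3-colouring: c0={k}  c1={b,j,q,r}  c2={x}
  χ = 3

Answer: 3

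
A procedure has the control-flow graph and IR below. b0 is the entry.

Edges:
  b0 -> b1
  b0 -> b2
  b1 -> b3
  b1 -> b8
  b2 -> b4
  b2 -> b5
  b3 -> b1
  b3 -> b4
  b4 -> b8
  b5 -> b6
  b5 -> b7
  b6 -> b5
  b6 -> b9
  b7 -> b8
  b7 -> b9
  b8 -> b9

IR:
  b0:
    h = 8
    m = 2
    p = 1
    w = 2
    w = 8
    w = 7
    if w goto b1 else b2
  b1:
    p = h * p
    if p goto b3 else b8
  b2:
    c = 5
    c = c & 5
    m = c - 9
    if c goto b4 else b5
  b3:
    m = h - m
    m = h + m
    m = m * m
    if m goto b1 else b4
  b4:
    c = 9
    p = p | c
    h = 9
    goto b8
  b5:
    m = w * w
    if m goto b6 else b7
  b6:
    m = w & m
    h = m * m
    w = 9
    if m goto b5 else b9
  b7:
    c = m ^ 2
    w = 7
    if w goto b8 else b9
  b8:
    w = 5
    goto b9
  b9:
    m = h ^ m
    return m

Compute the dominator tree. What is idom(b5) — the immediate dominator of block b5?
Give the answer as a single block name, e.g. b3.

idom tree: b1←b0 b2←b0 b3←b1 b4←b0 b5←b2 b6←b5 b7←b5 b8←b0 b9←b0
Dom∩ at merges:
  b1: preds {b0,b3}: {b0} ∩ {b0,b1,b3} = {b0}; idom=b0
  b4: preds {b2,b3}: {b0,b2} ∩ {b0,b1,b3} = {b0}; idom=b0
  b5: preds {b2,b6}: {b0,b2} ∩ {b0,b2,b5,b6} = {b0,b2}; idom=b2
  b8: preds {b1,b4,b7}: {b0,b1} ∩ {b0,b4} ∩ {b0,b2,b5,b7} = {b0}; idom=b0
  b9: preds {b6,b7,b8}: {b0,b2,b5,b6} ∩ {b0,b2,b5,b7} ∩ {b0,b8} = {b0}; idom=b0

idom(b5) = b2

Answer: b2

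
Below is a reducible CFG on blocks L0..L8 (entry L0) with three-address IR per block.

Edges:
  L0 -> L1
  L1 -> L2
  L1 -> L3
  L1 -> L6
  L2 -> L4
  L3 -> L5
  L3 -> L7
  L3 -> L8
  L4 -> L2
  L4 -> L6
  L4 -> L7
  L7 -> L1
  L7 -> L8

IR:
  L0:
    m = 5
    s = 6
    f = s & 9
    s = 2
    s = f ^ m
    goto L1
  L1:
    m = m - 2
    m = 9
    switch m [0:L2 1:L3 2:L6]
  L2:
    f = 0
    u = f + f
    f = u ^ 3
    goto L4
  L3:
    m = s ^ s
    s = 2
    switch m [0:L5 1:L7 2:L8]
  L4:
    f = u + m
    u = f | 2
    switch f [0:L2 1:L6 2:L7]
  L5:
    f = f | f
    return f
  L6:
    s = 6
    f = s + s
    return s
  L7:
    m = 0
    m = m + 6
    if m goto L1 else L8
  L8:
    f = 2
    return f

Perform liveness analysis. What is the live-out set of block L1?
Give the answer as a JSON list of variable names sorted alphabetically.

Block summaries:
  L0: {f,m,s} / ∅
  L1: {m} / {m}
  L2: {f,u} / ∅
  L3: {m,s} / {s}
  L4: {f,u} / {m,u}
  L5: {f} / {f}
  L6: {f,s} / ∅
  L7: {m} / ∅
  L8: {f} / ∅

Live sets:
  live L0: ∅→{f,m,s}
  live L1: {f,m,s}→{f,m,s}
  live L2: {m,s}→{m,s,u}
  live L3: {f,s}→{f,s}
  live L4: {m,s,u}→{f,m,s}
  live L5: {f}→∅
  live L6: ∅→∅
  live L7: {f,s}→{f,m,s}
  live L8: ∅→∅

live-out(L1) = ["f", "m", "s"]

Answer: ["f", "m", "s"]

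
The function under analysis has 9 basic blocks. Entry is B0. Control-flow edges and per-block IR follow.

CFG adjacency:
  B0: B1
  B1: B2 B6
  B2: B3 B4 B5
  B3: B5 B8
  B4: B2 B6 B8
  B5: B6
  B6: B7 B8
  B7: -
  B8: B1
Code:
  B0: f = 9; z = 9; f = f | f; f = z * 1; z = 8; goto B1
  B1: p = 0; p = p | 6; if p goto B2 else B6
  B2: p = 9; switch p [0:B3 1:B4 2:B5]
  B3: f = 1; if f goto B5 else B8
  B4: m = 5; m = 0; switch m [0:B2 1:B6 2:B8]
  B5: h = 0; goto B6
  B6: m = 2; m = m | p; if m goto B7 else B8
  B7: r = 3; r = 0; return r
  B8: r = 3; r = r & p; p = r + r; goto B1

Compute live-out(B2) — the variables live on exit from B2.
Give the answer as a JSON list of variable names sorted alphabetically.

Answer: ["p"]

Derivation:
Per-block:
  B0: {f,z} / ∅
  B1: {p} / ∅
  B2: {p} / ∅
  B3: {f} / ∅
  B4: {m} / ∅
  B5: {h} / ∅
  B6: {m} / {p}
  B7: {r} / ∅
  B8: {p,r} / {p}

Liveness:
  live B0: ∅→∅
  live B1: ∅→{p}
  live B2: ∅→{p}
  live B3: {p}→{p}
  live B4: {p}→{p}
  live B5: {p}→{p}
  live B6: {p}→{p}
  live B7: ∅→∅
  live B8: {p}→∅

live-out(B2) = ["p"]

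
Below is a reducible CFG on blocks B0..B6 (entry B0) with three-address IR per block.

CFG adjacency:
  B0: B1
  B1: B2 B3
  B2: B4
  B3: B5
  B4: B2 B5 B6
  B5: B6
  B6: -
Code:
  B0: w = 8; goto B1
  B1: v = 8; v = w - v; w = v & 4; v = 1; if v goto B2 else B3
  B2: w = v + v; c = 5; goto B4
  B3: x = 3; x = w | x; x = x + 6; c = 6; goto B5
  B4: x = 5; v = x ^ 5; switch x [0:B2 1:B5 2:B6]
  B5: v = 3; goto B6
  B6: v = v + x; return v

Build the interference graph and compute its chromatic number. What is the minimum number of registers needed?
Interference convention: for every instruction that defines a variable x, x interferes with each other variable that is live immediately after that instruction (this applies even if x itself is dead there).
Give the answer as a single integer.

Answer: 3

Working:
def/use:
  B0: def={w} ue=∅
  B1: def={v,w} ue={w}
  B2: def={c,w} ue={v}
  B3: def={c,x} ue={w}
  B4: def={v,x} ue=∅
  B5: def={v} ue=∅
  B6: def={v} ue={v,x}

Backward fixpoint:
  B0: in=∅ out={w}
  B1: in={w} out={v,w}
  B2: in={v} out=∅
  B3: in={w} out={x}
  B4: in=∅ out={v,x}
  B5: in={x} out={v,x}
  B6: in={v,x} out=∅

Interfere edges:
  c — {x}
  v — {w,x}
  w — {v,x}
  x — {c,v,w}

Registers:
  {v,w,x} pairwise interfere (3-clique) ⇒ χ ≥ 3
  3-colouring: r0={x}  r1={c,v}  r2={w}
  χ = 3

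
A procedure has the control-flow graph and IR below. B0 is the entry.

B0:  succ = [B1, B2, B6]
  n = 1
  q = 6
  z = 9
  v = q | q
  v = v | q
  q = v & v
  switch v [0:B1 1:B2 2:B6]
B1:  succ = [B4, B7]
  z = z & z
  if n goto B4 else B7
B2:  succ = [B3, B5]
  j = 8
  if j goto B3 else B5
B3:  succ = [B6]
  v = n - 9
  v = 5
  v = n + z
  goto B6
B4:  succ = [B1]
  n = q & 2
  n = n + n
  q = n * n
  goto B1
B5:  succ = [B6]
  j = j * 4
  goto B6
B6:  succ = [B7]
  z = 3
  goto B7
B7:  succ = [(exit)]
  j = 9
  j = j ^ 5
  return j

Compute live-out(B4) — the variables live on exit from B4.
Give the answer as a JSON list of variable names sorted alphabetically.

Answer: ["n", "q", "z"]

Analysis:
def/use:
  B0 def {n,q,v,z} use ∅
  B1 def {z} use {n,z}
  B2 def {j} use ∅
  B3 def {v} use {n,z}
  B4 def {n,q} use {q}
  B5 def {j} use {j}
  B6 def {z} use ∅
  B7 def {j} use ∅

Liveness:
  B0 li=∅ lo={n,q,z}
  B1 li={n,q,z} lo={q,z}
  B2 li={n,z} lo={j,n,z}
  B3 li={n,z} lo=∅
  B4 li={q,z} lo={n,q,z}
  B5 li={j} lo=∅
  B6 li=∅ lo=∅
  B7 li=∅ lo=∅

live-out(B4) = ["n", "q", "z"]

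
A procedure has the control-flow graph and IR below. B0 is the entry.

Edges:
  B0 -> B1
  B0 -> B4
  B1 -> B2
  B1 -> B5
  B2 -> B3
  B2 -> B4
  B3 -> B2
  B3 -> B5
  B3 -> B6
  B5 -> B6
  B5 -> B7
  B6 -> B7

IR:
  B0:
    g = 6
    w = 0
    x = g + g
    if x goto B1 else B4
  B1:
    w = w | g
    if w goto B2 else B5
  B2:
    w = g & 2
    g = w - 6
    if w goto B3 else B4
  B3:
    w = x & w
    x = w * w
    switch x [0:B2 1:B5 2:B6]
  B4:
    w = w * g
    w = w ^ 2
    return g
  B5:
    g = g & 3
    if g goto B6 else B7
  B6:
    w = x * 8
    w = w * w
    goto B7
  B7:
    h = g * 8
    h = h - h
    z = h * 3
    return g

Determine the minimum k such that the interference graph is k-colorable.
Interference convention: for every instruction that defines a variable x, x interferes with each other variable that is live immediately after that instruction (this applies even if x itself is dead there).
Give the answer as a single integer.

Answer: 3

Working:
Block summaries:
  B0: {g,w,x} / ∅
  B1: {w} / {g,w}
  B2: {g,w} / {g}
  B3: {w,x} / {w,x}
  B4: {w} / {g,w}
  B5: {g} / {g}
  B6: {w} / {x}
  B7: {h,z} / {g}

Backward fixpoint:
  live B0: ∅→{g,w,x}
  live B1: {g,w,x}→{g,x}
  live B2: {g,x}→{g,w,x}
  live B3: {g,w,x}→{g,x}
  live B4: {g,w}→∅
  live B5: {g,x}→{g,x}
  live B6: {g,x}→{g}
  live B7: {g}→∅

Interfere edges:
  g↔{h,w,x,z}
  h↔{g}
  w↔{g,x}
  x↔{g,w}
  z↔{g}

Colouring:
  {g,w,x} pairwise interfere (3-clique) ⇒ χ ≥ 3
  3-colouring: r0={g}  r1={h,w,z}  r2={x}
  χ = 3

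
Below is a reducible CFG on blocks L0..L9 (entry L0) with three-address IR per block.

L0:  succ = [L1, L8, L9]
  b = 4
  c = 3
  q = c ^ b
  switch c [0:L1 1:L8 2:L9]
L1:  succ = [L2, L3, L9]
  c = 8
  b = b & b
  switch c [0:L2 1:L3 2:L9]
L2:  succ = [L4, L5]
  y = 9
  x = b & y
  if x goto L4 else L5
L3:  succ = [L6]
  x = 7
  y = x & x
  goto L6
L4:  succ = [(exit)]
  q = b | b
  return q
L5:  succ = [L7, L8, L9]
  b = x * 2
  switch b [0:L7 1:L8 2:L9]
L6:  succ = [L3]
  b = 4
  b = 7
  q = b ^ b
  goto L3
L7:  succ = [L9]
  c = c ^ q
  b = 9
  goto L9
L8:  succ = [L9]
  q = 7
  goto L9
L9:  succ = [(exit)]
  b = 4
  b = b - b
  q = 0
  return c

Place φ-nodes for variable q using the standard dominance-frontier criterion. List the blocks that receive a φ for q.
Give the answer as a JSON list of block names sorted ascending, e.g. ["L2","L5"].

idom tree: L1←L0 L2←L1 L3←L1 L4←L2 L5←L2 L6←L3 L7←L5 L8←L0 L9←L0
Dom at joins:
  L3: preds {L1,L6}: {L0,L1} ∩ {L0,L1,L3,L6} = {L0,L1}; idom=L1
  L8: preds {L0,L5}: {L0} ∩ {L0,L1,L2,L5} = {L0}; idom=L0
  L9: preds {L0,L1,L5,L7,L8}: {L0} ∩ {L0,L1} ∩ {L0,L1,L2,L5} ∩ {L0,L1,L2,L5,L7} ∩ {L0,L8} = {L0}; idom=L0

Frontier:
  L3←L1: walk · to L1
  L3←L6: walk L6→L3 to L1
  L8←L0: walk · to L0
  L8←L5: walk L5→L2→L1 to L0
  L9←L0: walk · to L0
  L9←L1: walk L1 to L0
  L9←L5: walk L5→L2→L1 to L0
  L9←L7: walk L7→L5→L2→L1 to L0
  L9←L8: walk L8 to L0
  DF(L0)=∅
  DF(L1)={L8,L9}
  DF(L2)={L8,L9}
  DF(L3)={L3}
  DF(L4)=∅
  DF(L5)={L8,L9}
  DF(L6)={L3}
  DF(L7)={L9}
  DF(L8)={L9}
  DF(L9)=∅

φ for q: defs {L0,L4,L6,L8,L9}
  DF⁺ = {L3,L9}

Answer: ["L3", "L9"]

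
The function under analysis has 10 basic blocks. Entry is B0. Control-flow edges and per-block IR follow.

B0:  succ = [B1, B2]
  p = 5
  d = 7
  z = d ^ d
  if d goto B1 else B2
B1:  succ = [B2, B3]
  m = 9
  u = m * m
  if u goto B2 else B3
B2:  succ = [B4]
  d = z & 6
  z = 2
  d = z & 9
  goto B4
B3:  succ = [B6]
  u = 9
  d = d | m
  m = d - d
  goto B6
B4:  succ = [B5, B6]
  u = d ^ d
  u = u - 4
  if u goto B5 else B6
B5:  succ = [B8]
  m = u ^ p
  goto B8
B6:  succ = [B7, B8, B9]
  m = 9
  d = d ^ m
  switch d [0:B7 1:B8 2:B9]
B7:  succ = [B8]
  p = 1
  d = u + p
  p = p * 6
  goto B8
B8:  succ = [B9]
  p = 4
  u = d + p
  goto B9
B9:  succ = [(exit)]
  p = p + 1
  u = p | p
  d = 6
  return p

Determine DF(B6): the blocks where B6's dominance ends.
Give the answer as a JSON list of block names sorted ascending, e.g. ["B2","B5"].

Answer: ["B8", "B9"]

Derivation:
idom tree: B1←B0 B2←B0 B3←B1 B4←B2 B5←B4 B6←B0 B7←B6 B8←B0 B9←B0
Dom at joins:
  B2: preds {B0,B1}: {B0} ∩ {B0,B1} = {B0}; idom=B0
  B6: preds {B3,B4}: {B0,B1,B3} ∩ {B0,B2,B4} = {B0}; idom=B0
  B8: preds {B5,B6,B7}: {B0,B2,B4,B5} ∩ {B0,B6} ∩ {B0,B6,B7} = {B0}; idom=B0
  B9: preds {B6,B8}: {B0,B6} ∩ {B0,B8} = {B0}; idom=B0

Frontier:
  B2←B0: walk · to B0
  B2←B1: walk B1 to B0
  B6←B3: walk B3→B1 to B0
  B6←B4: walk B4→B2 to B0
  B8←B5: walk B5→B4→B2 to B0
  B8←B6: walk B6 to B0
  B8←B7: walk B7→B6 to B0
  B9←B6: walk B6 to B0
  B9←B8: walk B8 to B0
  B0: DF=∅
  B1: DF={B2,B6}
  B2: DF={B6,B8}
  B3: DF={B6}
  B4: DF={B6,B8}
  B5: DF={B8}
  B6: DF={B8,B9}
  B7: DF={B8}
  B8: DF={B9}
  B9: DF=∅

DF(B6) = ["B8", "B9"]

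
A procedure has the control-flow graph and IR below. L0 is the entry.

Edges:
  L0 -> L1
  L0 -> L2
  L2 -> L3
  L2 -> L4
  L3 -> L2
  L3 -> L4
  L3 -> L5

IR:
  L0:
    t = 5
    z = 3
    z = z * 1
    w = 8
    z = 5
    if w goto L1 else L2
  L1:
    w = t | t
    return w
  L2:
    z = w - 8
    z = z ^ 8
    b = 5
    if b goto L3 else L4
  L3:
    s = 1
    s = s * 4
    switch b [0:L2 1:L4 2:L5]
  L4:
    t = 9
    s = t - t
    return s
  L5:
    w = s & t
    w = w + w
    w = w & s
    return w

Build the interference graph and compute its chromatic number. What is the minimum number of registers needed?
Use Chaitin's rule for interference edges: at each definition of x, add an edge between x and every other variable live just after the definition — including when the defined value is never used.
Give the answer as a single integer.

Answer: 4

Analysis:
Per-block:
  L0: {t,w,z} / ∅
  L1: {w} / {t}
  L2: {b,z} / {w}
  L3: {s} / {b}
  L4: {s,t} / ∅
  L5: {w} / {s,t}

Live sets:
  live L0: ∅→{t,w}
  live L1: {t}→∅
  live L2: {t,w}→{b,t,w}
  live L3: {b,t,w}→{s,t,w}
  live L4: ∅→∅
  live L5: {s,t}→∅

Conflict graph:
  b: {s,t,w}
  s: {b,t,w}
  t: {b,s,w,z}
  w: {b,s,t,z}
  z: {t,w}

Colouring:
  clique {b,s,t,w} ⇒ need ≥ 4
  4-colouring: R0={t}  R1={w}  R2={b,z}  R3={s}
  χ = 4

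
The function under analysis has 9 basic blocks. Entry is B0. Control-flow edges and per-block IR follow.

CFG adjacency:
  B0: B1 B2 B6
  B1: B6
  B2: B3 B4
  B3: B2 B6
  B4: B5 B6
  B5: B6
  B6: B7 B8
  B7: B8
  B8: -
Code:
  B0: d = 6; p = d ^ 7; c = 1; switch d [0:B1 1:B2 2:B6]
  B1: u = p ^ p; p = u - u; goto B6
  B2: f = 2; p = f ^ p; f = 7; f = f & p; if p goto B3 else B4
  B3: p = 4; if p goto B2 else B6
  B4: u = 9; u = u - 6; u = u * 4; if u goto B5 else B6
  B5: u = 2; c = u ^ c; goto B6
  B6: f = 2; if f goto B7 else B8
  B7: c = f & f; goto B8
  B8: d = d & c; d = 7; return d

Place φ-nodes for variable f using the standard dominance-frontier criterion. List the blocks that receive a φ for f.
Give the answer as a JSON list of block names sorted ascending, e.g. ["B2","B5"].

idom tree: B1←B0 B2←B0 B3←B2 B4←B2 B5←B4 B6←B0 B7←B6 B8←B6
Join-block Dom:
  B2: preds {B0,B3}: {B0} ∩ {B0,B2,B3} = {B0}; idom=B0
  B6: preds {B0,B1,B3,B4,B5}: {B0} ∩ {B0,B1} ∩ {B0,B2,B3} ∩ {B0,B2,B4} ∩ {B0,B2,B4,B5} = {B0}; idom=B0
  B8: preds {B6,B7}: {B0,B6} ∩ {B0,B6,B7} = {B0,B6}; idom=B6

DF derivation:
  join B2 pred B0: · stop@B0
  join B2 pred B3: B3→B2 stop@B0
  join B6 pred B0: · stop@B0
  join B6 pred B1: B1 stop@B0
  join B6 pred B3: B3→B2 stop@B0
  join B6 pred B4: B4→B2 stop@B0
  join B6 pred B5: B5→B4→B2 stop@B0
  join B8 pred B6: · stop@B6
  join B8 pred B7: B7 stop@B6
  B0: DF=∅
  B1: DF={B6}
  B2: DF={B2,B6}
  B3: DF={B2,B6}
  B4: DF={B6}
  B5: DF={B6}
  B6: DF=∅
  B7: DF={B8}
  B8: DF=∅

φ for f: defs {B2,B6}
  DF⁺ = {B2,B6}

Answer: ["B2", "B6"]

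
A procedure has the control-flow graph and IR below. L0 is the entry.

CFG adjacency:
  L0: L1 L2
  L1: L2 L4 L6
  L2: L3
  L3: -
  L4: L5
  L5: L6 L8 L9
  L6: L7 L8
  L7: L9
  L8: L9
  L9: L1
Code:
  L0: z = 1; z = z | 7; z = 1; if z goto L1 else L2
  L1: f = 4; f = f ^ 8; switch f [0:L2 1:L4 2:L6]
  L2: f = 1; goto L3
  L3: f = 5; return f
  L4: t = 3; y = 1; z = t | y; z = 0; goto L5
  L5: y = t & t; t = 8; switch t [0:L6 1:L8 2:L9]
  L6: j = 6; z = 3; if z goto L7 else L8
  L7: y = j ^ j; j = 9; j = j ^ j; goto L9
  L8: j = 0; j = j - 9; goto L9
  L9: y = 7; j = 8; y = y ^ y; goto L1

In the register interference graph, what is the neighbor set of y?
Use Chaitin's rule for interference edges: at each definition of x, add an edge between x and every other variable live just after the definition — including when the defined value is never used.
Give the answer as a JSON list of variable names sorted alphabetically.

Per-block:
  L0: def={z} ue=∅
  L1: def={f} ue=∅
  L2: def={f} ue=∅
  L3: def={f} ue=∅
  L4: def={t,y,z} ue=∅
  L5: def={t,y} ue={t}
  L6: def={j,z} ue=∅
  L7: def={j,y} ue={j}
  L8: def={j} ue=∅
  L9: def={j,y} ue=∅

Liveness:
  L0: in=∅ out=∅
  L1: in=∅ out=∅
  L2: in=∅ out=∅
  L3: in=∅ out=∅
  L4: in=∅ out={t}
  L5: in={t} out=∅
  L6: in=∅ out={j}
  L7: in={j} out=∅
  L8: in=∅ out=∅
  L9: in=∅ out=∅

Conflict graph:
  f↔∅
  j↔{y,z}
  t↔{y,z}
  y↔{j,t}
  z↔{j,t}

N(y) = ["j", "t"]

Answer: ["j", "t"]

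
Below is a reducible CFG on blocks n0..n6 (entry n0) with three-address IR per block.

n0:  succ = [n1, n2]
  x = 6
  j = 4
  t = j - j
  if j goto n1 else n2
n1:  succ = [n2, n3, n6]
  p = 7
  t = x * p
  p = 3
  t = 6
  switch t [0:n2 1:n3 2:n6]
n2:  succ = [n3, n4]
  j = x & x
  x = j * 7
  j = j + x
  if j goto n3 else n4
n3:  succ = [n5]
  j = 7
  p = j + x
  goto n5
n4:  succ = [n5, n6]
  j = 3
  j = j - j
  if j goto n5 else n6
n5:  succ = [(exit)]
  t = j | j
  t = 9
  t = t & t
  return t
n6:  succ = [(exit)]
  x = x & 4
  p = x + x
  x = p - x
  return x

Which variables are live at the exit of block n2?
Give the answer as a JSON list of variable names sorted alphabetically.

Block summaries:
  n0: def={j,t,x} ue=∅
  n1: def={p,t} ue={x}
  n2: def={j,x} ue={x}
  n3: def={j,p} ue={x}
  n4: def={j} ue=∅
  n5: def={t} ue={j}
  n6: def={p,x} ue={x}

Liveness:
  n0 li=∅ lo={x}
  n1 li={x} lo={x}
  n2 li={x} lo={x}
  n3 li={x} lo={j}
  n4 li={x} lo={j,x}
  n5 li={j} lo=∅
  n6 li={x} lo=∅

live-out(n2) = ["x"]

Answer: ["x"]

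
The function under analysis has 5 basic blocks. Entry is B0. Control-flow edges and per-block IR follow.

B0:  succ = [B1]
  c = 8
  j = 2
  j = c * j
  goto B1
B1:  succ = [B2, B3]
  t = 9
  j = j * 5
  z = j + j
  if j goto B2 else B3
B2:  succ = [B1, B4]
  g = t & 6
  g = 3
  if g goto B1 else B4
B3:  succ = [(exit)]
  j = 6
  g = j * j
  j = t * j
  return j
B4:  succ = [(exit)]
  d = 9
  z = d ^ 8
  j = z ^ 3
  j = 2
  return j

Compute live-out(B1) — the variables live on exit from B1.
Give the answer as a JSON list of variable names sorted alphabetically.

Per-block:
  B0 def {c,j} use ∅
  B1 def {j,t,z} use {j}
  B2 def {g} use {t}
  B3 def {g,j} use {t}
  B4 def {d,j,z} use ∅

Liveness:
  B0: in=∅ out={j}
  B1: in={j} out={j,t}
  B2: in={j,t} out={j}
  B3: in={t} out=∅
  B4: in=∅ out=∅

live-out(B1) = ["j", "t"]

Answer: ["j", "t"]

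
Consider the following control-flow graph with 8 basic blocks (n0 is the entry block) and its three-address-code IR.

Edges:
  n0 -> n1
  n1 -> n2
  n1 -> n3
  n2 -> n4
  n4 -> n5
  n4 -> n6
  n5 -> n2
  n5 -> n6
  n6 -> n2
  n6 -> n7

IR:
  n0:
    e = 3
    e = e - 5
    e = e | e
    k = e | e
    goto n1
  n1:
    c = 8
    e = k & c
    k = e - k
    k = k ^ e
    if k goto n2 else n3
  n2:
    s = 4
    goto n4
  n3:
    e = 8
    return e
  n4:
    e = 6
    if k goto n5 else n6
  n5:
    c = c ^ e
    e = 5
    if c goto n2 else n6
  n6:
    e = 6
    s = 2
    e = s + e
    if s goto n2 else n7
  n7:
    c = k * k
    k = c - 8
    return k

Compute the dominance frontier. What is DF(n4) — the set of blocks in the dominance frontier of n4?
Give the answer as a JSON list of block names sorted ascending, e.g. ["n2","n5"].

Answer: ["n2"]

Derivation:
idom tree: n1←n0 n2←n1 n3←n1 n4←n2 n5←n4 n6←n4 n7←n6
Dom at joins:
  n2: preds {n1,n5,n6}: {n0,n1} ∩ {n0,n1,n2,n4,n5} ∩ {n0,n1,n2,n4,n6} = {n0,n1}; idom=n1
  n6: preds {n4,n5}: {n0,n1,n2,n4} ∩ {n0,n1,n2,n4,n5} = {n0,n1,n2,n4}; idom=n4

Frontier:
  join n2 pred n1: · stop@n1
  join n2 pred n5: n5→n4→n2 stop@n1
  join n2 pred n6: n6→n4→n2 stop@n1
  join n6 pred n4: · stop@n4
  join n6 pred n5: n5 stop@n4
  n0: DF=∅
  n1: DF=∅
  n2: DF={n2}
  n3: DF=∅
  n4: DF={n2}
  n5: DF={n2,n6}
  n6: DF={n2}
  n7: DF=∅

DF(n4) = ["n2"]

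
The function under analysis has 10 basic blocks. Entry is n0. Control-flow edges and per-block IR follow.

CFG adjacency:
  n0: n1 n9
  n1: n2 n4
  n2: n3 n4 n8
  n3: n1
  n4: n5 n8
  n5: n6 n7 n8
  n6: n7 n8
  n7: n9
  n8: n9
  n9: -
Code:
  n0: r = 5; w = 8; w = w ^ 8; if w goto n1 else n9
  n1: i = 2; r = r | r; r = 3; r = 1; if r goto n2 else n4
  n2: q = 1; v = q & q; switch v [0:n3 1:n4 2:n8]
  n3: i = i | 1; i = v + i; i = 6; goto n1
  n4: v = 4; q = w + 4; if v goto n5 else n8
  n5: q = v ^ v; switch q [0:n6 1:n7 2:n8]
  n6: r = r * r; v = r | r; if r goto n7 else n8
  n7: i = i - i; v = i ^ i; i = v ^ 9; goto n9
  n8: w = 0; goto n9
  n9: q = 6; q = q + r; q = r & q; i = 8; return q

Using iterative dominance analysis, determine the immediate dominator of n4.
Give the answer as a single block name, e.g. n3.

idom tree: n1←n0 n2←n1 n3←n2 n4←n1 n5←n4 n6←n5 n7←n5 n8←n1 n9←n0
Dom∩ at merges:
  n1: preds {n0,n3}: {n0} ∩ {n0,n1,n2,n3} = {n0}; idom=n0
  n4: preds {n1,n2}: {n0,n1} ∩ {n0,n1,n2} = {n0,n1}; idom=n1
  n7: preds {n5,n6}: {n0,n1,n4,n5} ∩ {n0,n1,n4,n5,n6} = {n0,n1,n4,n5}; idom=n5
  n8: preds {n2,n4,n5,n6}: {n0,n1,n2} ∩ {n0,n1,n4} ∩ {n0,n1,n4,n5} ∩ {n0,n1,n4,n5,n6} = {n0,n1}; idom=n1
  n9: preds {n0,n7,n8}: {n0} ∩ {n0,n1,n4,n5,n7} ∩ {n0,n1,n8} = {n0}; idom=n0

idom(n4) = n1

Answer: n1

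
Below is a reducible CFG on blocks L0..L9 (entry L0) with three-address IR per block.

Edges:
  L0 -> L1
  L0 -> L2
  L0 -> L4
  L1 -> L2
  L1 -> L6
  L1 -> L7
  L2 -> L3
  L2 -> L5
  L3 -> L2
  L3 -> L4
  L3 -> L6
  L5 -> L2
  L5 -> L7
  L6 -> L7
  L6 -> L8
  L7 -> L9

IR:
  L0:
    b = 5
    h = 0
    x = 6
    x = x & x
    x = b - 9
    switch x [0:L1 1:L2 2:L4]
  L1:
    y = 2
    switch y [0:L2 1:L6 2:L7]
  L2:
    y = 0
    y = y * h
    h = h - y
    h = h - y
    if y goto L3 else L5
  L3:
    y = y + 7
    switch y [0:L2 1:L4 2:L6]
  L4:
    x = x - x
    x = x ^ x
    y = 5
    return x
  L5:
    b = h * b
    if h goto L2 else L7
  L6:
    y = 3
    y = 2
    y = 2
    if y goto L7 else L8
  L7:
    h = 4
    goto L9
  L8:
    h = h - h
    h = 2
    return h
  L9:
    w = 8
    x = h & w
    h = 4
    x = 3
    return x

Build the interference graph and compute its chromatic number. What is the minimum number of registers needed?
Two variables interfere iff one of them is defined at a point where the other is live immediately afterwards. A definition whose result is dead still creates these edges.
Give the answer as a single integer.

Per-block:
  L0: def={b,h,x} ue=∅
  L1: def={y} ue=∅
  L2: def={h,y} ue={h}
  L3: def={y} ue={y}
  L4: def={x,y} ue={x}
  L5: def={b} ue={b,h}
  L6: def={y} ue=∅
  L7: def={h} ue=∅
  L8: def={h} ue={h}
  L9: def={h,w,x} ue={h}

Liveness:
  L0: in=∅ out={b,h,x}
  L1: in={b,h,x} out={b,h,x}
  L2: in={b,h,x} out={b,h,x,y}
  L3: in={b,h,x,y} out={b,h,x}
  L4: in={x} out=∅
  L5: in={b,h,x} out={b,h,x}
  L6: in={h} out={h}
  L7: in=∅ out={h}
  L8: in={h} out=∅
  L9: in={h} out=∅

Conflict graph:
  b: {h,x,y}
  h: {b,w,x,y}
  w: {h}
  x: {b,h,y}
  y: {b,h,x}

Chromatic number:
  clique {b,h,x,y} ⇒ need ≥ 4
  4-colouring: R0={h}  R1={b,w}  R2={x}  R3={y}
  χ = 4

Answer: 4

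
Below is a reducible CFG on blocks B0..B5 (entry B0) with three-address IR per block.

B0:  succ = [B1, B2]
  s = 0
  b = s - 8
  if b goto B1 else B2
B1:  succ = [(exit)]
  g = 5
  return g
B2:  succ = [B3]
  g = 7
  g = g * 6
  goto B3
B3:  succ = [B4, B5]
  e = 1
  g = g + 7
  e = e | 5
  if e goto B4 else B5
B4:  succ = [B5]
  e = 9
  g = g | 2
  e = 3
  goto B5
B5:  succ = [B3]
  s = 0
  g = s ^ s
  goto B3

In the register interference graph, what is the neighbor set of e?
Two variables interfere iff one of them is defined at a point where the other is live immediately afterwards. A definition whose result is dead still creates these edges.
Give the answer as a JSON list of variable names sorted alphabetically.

Answer: ["g"]

Derivation:
Per-block:
  B0: def={b,s} ue=∅
  B1: def={g} ue=∅
  B2: def={g} ue=∅
  B3: def={e,g} ue={g}
  B4: def={e,g} ue={g}
  B5: def={g,s} ue=∅

Live sets:
  live B0: ∅→∅
  live B1: ∅→∅
  live B2: ∅→{g}
  live B3: {g}→{g}
  live B4: {g}→∅
  live B5: ∅→{g}

Conflict graph:
  b↔∅
  e↔{g}
  g↔{e}
  s↔∅

N(e) = ["g"]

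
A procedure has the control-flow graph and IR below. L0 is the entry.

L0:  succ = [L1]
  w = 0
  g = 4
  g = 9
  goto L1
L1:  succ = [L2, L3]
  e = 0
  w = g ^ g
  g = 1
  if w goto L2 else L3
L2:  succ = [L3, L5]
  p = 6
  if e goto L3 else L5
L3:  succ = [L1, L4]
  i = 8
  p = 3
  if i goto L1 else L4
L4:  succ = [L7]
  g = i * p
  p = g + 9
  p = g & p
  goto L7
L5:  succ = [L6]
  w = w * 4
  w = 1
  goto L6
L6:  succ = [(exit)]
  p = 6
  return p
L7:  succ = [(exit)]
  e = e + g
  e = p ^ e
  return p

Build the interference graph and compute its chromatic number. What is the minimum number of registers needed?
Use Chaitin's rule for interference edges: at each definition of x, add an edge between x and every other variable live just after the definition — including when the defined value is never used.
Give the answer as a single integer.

Answer: 4

Working:
def/use:
  L0: {g,w} / ∅
  L1: {e,g,w} / {g}
  L2: {p} / {e}
  L3: {i,p} / ∅
  L4: {g,p} / {i,p}
  L5: {w} / {w}
  L6: {p} / ∅
  L7: {e} / {e,g,p}

Liveness:
  live L0: ∅→{g}
  live L1: {g}→{e,g,w}
  live L2: {e,g,w}→{e,g,w}
  live L3: {e,g}→{e,g,i,p}
  live L4: {e,i,p}→{e,g,p}
  live L5: {w}→∅
  live L6: ∅→∅
  live L7: {e,g,p}→∅

Interfere edges:
  e — {g,i,p,w}
  g — {e,i,p,w}
  i — {e,g,p}
  p — {e,g,i,w}
  w — {e,g,p}

Colouring:
  lower bound: {e,g,i,p} mutually conflict ⇒ χ ≥ 4
  4-colouring: r0={e}  r1={g}  r2={p}  r3={i,w}
  χ = 4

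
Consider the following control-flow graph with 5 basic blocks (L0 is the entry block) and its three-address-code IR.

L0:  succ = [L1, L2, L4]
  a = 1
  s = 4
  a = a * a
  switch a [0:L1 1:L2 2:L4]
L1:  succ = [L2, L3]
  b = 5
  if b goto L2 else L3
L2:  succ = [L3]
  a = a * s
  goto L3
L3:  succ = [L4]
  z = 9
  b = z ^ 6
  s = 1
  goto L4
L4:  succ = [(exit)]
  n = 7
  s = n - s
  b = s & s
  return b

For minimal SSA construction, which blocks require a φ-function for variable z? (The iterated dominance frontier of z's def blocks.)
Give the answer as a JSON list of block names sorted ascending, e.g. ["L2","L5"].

Answer: ["L4"]

Derivation:
idom tree: L1←L0 L2←L0 L3←L0 L4←L0
Dom∩ at merges:
  L2: preds {L0,L1}: {L0} ∩ {L0,L1} = {L0}; idom=L0
  L3: preds {L1,L2}: {L0,L1} ∩ {L0,L2} = {L0}; idom=L0
  L4: preds {L0,L3}: {L0} ∩ {L0,L3} = {L0}; idom=L0

DF derivation:
  L2←L0: walk · to L0
  L2←L1: walk L1 to L0
  L3←L1: walk L1 to L0
  L3←L2: walk L2 to L0
  L4←L0: walk · to L0
  L4←L3: walk L3 to L0
  L0: DF=∅
  L1: DF={L2,L3}
  L2: DF={L3}
  L3: DF={L4}
  L4: DF=∅

φ for z: defs {L3}
  DF⁺ = {L4}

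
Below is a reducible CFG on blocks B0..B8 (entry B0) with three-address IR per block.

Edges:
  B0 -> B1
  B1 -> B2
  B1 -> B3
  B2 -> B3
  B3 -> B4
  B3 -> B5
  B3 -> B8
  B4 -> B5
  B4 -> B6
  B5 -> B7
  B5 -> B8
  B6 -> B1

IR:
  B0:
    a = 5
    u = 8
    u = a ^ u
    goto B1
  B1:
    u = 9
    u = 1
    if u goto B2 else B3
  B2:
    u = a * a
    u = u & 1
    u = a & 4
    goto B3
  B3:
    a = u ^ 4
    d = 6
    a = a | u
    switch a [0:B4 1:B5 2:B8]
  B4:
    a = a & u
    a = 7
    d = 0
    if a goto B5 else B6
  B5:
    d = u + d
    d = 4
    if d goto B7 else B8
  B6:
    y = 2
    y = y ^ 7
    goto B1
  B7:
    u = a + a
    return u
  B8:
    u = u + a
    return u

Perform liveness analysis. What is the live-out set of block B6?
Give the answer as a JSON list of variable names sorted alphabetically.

def/use:
  B0 def {a,u} use ∅
  B1 def {u} use ∅
  B2 def {u} use {a}
  B3 def {a,d} use {u}
  B4 def {a,d} use {a,u}
  B5 def {d} use {d,u}
  B6 def {y} use ∅
  B7 def {u} use {a}
  B8 def {u} use {a,u}

Live sets:
  B0: in=∅ out={a}
  B1: in={a} out={a,u}
  B2: in={a} out={u}
  B3: in={u} out={a,d,u}
  B4: in={a,u} out={a,d,u}
  B5: in={a,d,u} out={a,u}
  B6: in={a} out={a}
  B7: in={a} out=∅
  B8: in={a,u} out=∅

live-out(B6) = ["a"]

Answer: ["a"]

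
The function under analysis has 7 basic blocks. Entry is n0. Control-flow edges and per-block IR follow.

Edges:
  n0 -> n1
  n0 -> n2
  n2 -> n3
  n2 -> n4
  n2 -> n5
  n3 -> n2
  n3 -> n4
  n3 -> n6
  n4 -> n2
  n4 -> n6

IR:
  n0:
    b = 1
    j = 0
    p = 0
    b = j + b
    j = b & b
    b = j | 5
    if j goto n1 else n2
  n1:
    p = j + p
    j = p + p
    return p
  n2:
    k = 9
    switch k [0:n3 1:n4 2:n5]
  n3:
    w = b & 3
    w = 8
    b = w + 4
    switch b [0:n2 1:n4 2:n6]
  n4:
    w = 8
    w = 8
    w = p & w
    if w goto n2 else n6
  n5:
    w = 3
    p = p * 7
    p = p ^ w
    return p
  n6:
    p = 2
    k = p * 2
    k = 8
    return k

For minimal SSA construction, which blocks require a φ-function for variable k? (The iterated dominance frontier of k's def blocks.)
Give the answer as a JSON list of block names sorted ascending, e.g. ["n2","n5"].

Answer: ["n2"]

Working:
idom tree: n1←n0 n2←n0 n3←n2 n4←n2 n5←n2 n6←n2
Dom at joins:
  n2: preds {n0,n3,n4}: {n0} ∩ {n0,n2,n3} ∩ {n0,n2,n4} = {n0}; idom=n0
  n4: preds {n2,n3}: {n0,n2} ∩ {n0,n2,n3} = {n0,n2}; idom=n2
  n6: preds {n3,n4}: {n0,n2,n3} ∩ {n0,n2,n4} = {n0,n2}; idom=n2

DF derivation:
  n2←n0: walk · to n0
  n2←n3: walk n3→n2 to n0
  n2←n4: walk n4→n2 to n0
  n4←n2: walk · to n2
  n4←n3: walk n3 to n2
  n6←n3: walk n3 to n2
  n6←n4: walk n4 to n2
  n0: DF=∅
  n1: DF=∅
  n2: DF={n2}
  n3: DF={n2,n4,n6}
  n4: DF={n2,n6}
  n5: DF=∅
  n6: DF=∅

φ for k: defs {n2,n6}
  DF⁺ = {n2}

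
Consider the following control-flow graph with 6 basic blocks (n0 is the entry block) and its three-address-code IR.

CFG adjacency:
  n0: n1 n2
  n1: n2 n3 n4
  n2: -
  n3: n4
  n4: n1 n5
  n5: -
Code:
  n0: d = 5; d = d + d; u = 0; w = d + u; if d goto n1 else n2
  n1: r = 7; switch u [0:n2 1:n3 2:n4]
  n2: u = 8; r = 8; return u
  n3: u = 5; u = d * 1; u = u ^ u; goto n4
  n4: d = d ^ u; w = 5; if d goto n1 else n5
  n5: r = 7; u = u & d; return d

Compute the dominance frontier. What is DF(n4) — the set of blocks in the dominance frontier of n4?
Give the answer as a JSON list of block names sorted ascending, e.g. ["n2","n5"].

Answer: ["n1"]

Derivation:
idom tree: n1←n0 n2←n0 n3←n1 n4←n1 n5←n4
Dom∩ at merges:
  n1: preds {n0,n4}: {n0} ∩ {n0,n1,n4} = {n0}; idom=n0
  n2: preds {n0,n1}: {n0} ∩ {n0,n1} = {n0}; idom=n0
  n4: preds {n1,n3}: {n0,n1} ∩ {n0,n1,n3} = {n0,n1}; idom=n1

Frontier:
  n1←n0: walk · to n0
  n1←n4: walk n4→n1 to n0
  n2←n0: walk · to n0
  n2←n1: walk n1 to n0
  n4←n1: walk · to n1
  n4←n3: walk n3 to n1
  n0 → ∅
  n1 → {n1,n2}
  n2 → ∅
  n3 → {n4}
  n4 → {n1}
  n5 → ∅

DF(n4) = ["n1"]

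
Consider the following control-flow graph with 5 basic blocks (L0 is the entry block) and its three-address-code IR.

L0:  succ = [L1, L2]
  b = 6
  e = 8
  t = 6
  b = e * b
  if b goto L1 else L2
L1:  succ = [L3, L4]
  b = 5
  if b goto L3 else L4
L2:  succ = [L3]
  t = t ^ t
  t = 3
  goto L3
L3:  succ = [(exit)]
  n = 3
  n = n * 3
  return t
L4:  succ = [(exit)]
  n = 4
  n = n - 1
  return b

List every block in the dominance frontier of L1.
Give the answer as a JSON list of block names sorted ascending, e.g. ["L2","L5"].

Answer: ["L3"]

Derivation:
idom tree: L1←L0 L2←L0 L3←L0 L4←L1
Join-block Dom:
  L3: preds {L1,L2}: {L0,L1} ∩ {L0,L2} = {L0}; idom=L0

Frontier:
  L3←L1: walk L1 to L0
  L3←L2: walk L2 to L0
  DF(L0)=∅
  DF(L1)={L3}
  DF(L2)={L3}
  DF(L3)=∅
  DF(L4)=∅

DF(L1) = ["L3"]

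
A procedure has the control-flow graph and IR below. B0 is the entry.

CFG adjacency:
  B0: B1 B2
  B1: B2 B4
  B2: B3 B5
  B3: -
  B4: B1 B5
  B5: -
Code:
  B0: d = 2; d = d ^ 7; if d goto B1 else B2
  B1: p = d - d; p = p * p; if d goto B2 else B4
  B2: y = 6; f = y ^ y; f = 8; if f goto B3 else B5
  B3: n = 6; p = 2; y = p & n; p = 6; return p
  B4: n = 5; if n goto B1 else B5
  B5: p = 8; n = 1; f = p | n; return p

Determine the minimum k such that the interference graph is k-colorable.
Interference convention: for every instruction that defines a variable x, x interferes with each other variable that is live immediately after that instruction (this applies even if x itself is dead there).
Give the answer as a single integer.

def/use:
  B0: def={d} ue=∅
  B1: def={p} ue={d}
  B2: def={f,y} ue=∅
  B3: def={n,p,y} ue=∅
  B4: def={n} ue=∅
  B5: def={f,n,p} ue=∅

Liveness:
  B0 li=∅ lo={d}
  B1 li={d} lo={d}
  B2 li=∅ lo=∅
  B3 li=∅ lo=∅
  B4 li={d} lo={d}
  B5 li=∅ lo=∅

Interference:
  d↔{n,p}
  f↔{p}
  n↔{d,p}
  p↔{d,f,n}
  y↔∅

Colouring:
  {d,n,p} pairwise interfere (3-clique) ⇒ χ ≥ 3
  assign d→R1 f→R1 n→R2 p→R0 y→R0 — no edge inside a register ⇒ χ ≤ 3
  χ = 3

Answer: 3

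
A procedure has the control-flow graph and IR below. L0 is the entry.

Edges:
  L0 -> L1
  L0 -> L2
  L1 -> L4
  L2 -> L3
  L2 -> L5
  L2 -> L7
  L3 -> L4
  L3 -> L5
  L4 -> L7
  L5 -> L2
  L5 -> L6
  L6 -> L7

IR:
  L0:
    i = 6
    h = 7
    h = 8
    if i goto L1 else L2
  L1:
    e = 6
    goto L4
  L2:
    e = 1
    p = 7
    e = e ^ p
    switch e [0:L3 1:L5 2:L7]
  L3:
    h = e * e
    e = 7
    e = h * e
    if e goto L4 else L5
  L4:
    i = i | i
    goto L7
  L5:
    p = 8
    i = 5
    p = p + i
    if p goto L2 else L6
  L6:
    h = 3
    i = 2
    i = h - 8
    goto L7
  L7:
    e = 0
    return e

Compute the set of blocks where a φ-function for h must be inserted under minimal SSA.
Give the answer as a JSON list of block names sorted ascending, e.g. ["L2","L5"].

idom tree: L1←L0 L2←L0 L3←L2 L4←L0 L5←L2 L6←L5 L7←L0
Dom at joins:
  L2: preds {L0,L5}: {L0} ∩ {L0,L2,L5} = {L0}; idom=L0
  L4: preds {L1,L3}: {L0,L1} ∩ {L0,L2,L3} = {L0}; idom=L0
  L5: preds {L2,L3}: {L0,L2} ∩ {L0,L2,L3} = {L0,L2}; idom=L2
  L7: preds {L2,L4,L6}: {L0,L2} ∩ {L0,L4} ∩ {L0,L2,L5,L6} = {L0}; idom=L0

Frontier:
  join L2 pred L0: · stop@L0
  join L2 pred L5: L5→L2 stop@L0
  join L4 pred L1: L1 stop@L0
  join L4 pred L3: L3→L2 stop@L0
  join L5 pred L2: · stop@L2
  join L5 pred L3: L3 stop@L2
  join L7 pred L2: L2 stop@L0
  join L7 pred L4: L4 stop@L0
  join L7 pred L6: L6→L5→L2 stop@L0
  L0: DF=∅
  L1: DF={L4}
  L2: DF={L2,L4,L7}
  L3: DF={L4,L5}
  L4: DF={L7}
  L5: DF={L2,L7}
  L6: DF={L7}
  L7: DF=∅

φ for h: defs {L0,L3,L6}
  DF⁺ = {L2,L4,L5,L7}

Answer: ["L2", "L4", "L5", "L7"]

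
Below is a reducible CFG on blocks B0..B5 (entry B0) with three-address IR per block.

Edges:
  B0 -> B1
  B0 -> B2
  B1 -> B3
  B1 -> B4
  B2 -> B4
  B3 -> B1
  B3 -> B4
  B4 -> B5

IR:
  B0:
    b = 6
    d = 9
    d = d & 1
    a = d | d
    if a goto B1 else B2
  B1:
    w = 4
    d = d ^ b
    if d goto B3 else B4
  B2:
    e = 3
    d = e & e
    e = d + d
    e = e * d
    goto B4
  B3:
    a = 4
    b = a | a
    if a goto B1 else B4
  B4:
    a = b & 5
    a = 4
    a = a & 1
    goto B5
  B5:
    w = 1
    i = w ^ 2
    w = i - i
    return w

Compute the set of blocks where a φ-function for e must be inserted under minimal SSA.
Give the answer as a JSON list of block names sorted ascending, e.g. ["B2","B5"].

Answer: ["B4"]

Analysis:
idom tree: B1←B0 B2←B0 B3←B1 B4←B0 B5←B4
Join-block Dom:
  B1: preds {B0,B3}: {B0} ∩ {B0,B1,B3} = {B0}; idom=B0
  B4: preds {B1,B2,B3}: {B0,B1} ∩ {B0,B2} ∩ {B0,B1,B3} = {B0}; idom=B0

Frontier:
  B1←B0: walk · to B0
  B1←B3: walk B3→B1 to B0
  B4←B1: walk B1 to B0
  B4←B2: walk B2 to B0
  B4←B3: walk B3→B1 to B0
  B0: DF=∅
  B1: DF={B1,B4}
  B2: DF={B4}
  B3: DF={B1,B4}
  B4: DF=∅
  B5: DF=∅

φ for e: defs {B2}
  DF⁺ = {B4}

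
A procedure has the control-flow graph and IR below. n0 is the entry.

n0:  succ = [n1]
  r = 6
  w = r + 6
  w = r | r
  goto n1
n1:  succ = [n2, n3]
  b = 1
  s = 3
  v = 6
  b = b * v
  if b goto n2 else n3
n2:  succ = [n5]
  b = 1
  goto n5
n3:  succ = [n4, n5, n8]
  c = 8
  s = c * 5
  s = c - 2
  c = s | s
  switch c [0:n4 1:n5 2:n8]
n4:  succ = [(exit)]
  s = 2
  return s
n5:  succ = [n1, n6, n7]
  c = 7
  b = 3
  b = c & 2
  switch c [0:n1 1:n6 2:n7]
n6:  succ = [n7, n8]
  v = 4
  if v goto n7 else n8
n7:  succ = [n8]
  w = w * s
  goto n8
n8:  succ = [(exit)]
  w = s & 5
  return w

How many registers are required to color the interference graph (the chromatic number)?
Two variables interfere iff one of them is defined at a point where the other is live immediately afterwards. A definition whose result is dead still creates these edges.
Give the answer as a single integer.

Answer: 4

Derivation:
Block summaries:
  n0 def {r,w} use ∅
  n1 def {b,s,v} use ∅
  n2 def {b} use ∅
  n3 def {c,s} use ∅
  n4 def {s} use ∅
  n5 def {b,c} use ∅
  n6 def {v} use ∅
  n7 def {w} use {s,w}
  n8 def {w} use {s}

Live sets:
  n0 li=∅ lo={w}
  n1 li={w} lo={s,w}
  n2 li={s,w} lo={s,w}
  n3 li={w} lo={s,w}
  n4 li=∅ lo=∅
  n5 li={s,w} lo={s,w}
  n6 li={s,w} lo={s,w}
  n7 li={s,w} lo={s}
  n8 li={s} lo=∅

Conflict graph:
  b — {c,s,v,w}
  c — {b,s,w}
  r — {w}
  s — {b,c,v,w}
  v — {b,s,w}
  w — {b,c,r,s,v}

Registers:
  clique {b,c,s,w} ⇒ need ≥ 4
  4-colouring: r0={w}  r1={b,r}  r2={s}  r3={c,v}
  χ = 4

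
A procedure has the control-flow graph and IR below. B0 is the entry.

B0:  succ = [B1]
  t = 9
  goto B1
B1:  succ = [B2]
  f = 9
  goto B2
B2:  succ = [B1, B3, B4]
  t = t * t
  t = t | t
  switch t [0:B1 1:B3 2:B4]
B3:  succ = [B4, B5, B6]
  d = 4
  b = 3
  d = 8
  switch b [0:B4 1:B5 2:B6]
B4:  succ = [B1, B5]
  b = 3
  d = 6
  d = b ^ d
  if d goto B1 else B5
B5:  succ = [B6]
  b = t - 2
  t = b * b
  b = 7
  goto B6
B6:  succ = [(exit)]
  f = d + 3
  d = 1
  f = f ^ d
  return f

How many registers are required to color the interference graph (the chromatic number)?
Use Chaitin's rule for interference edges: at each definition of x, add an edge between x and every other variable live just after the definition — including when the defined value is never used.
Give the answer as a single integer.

Answer: 3

Analysis:
Block summaries:
  B0 def {t} use ∅
  B1 def {f} use ∅
  B2 def {t} use {t}
  B3 def {b,d} use ∅
  B4 def {b,d} use ∅
  B5 def {b,t} use {t}
  B6 def {d,f} use {d}

Backward fixpoint:
  live B0: ∅→{t}
  live B1: {t}→{t}
  live B2: {t}→{t}
  live B3: {t}→{d,t}
  live B4: {t}→{d,t}
  live B5: {d,t}→{d}
  live B6: {d}→∅

Interfere edges:
  b↔{d,t}
  d↔{b,f,t}
  f↔{d,t}
  t↔{b,d,f}

Registers:
  lower bound: {b,d,t} mutually conflict ⇒ χ ≥ 3
  3-colouring: r0={d}  r1={t}  r2={b,f}
  χ = 3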